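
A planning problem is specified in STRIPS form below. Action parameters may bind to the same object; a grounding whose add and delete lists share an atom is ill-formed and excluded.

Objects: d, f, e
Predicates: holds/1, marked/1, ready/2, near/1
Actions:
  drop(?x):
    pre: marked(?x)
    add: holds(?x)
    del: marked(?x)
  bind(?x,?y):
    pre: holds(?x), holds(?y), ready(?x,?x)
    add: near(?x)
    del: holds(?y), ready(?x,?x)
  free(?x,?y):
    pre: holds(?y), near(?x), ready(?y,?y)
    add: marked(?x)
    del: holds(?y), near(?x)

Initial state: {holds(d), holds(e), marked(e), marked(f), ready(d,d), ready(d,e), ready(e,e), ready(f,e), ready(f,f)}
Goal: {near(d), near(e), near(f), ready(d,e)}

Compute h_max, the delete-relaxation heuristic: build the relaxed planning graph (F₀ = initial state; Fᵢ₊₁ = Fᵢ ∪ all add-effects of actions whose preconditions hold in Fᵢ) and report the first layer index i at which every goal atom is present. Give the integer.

F0 = init (9 atoms)
F1 = F0 ∪ {holds(f), near(d), near(e)}  (12 atoms)
F2 = F1 ∪ {marked(d), near(f)}  (14 atoms)
goal ⊆ F2  ⇒  h_max = 2

2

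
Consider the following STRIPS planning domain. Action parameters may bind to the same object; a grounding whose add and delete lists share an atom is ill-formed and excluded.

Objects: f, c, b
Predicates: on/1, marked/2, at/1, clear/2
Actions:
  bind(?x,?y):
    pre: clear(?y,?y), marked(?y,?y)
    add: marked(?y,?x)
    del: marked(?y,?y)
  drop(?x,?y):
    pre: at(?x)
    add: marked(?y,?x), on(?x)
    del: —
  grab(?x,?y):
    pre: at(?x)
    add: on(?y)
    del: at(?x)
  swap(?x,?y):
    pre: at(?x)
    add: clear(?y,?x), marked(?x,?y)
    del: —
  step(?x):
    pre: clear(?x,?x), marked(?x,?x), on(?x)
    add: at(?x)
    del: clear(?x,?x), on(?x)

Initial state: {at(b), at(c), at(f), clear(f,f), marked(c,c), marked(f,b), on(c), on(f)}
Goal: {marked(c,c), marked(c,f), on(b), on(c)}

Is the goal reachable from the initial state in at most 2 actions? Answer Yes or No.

Yes

1. drop(f,c)  →  {at(b), at(c), at(f), clear(f,f), marked(c,c), marked(c,f), marked(f,b), on(c), on(f)}
2. drop(b,f)  →  {at(b), at(c), at(f), clear(f,f), marked(c,c), marked(c,f), marked(f,b), on(b), on(c), on(f)}
optimal plan length = 2; 2 ≤ 2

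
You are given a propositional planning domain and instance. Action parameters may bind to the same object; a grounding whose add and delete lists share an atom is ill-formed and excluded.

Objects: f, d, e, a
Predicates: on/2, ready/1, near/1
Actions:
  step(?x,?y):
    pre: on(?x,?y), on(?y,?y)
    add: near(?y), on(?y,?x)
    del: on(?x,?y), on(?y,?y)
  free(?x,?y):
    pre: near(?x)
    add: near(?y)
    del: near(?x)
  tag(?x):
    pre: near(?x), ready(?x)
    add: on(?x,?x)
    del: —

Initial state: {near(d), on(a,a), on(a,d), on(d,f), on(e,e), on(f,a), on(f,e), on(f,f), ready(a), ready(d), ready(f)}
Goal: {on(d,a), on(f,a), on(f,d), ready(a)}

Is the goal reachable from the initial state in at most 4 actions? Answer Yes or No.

1. step(d,f)  →  {near(d), near(f), on(a,a), on(a,d), on(e,e), on(f,a), on(f,d), on(f,e), ready(a), ready(d), ready(f)}
2. tag(d)  →  {near(d), near(f), on(a,a), on(a,d), on(d,d), on(e,e), on(f,a), on(f,d), on(f,e), ready(a), ready(d), ready(f)}
3. step(a,d)  →  {near(d), near(f), on(a,a), on(d,a), on(e,e), on(f,a), on(f,d), on(f,e), ready(a), ready(d), ready(f)}
optimal plan length = 3; 3 ≤ 4

Yes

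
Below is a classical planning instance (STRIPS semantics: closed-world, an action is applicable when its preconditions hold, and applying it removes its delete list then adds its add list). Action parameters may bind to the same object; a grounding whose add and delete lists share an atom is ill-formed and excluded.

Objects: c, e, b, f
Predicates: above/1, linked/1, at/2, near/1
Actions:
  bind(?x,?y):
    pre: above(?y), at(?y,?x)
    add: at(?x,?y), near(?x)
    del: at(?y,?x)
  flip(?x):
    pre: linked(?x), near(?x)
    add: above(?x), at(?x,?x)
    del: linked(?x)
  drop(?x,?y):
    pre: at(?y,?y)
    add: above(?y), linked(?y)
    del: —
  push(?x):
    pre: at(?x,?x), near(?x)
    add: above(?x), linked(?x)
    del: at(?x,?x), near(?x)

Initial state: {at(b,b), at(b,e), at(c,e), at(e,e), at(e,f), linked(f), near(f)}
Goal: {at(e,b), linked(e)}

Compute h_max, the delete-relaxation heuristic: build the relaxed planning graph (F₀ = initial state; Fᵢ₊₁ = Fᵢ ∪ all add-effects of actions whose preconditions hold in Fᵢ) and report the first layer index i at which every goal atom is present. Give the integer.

2

F0 = init (7 atoms)
F1 = F0 ∪ {above(b), above(e), above(f), at(f,f), linked(b), linked(e)}  (13 atoms)
F2 = F1 ∪ {at(e,b), at(f,e), near(e)}  (16 atoms)
goal ⊆ F2  ⇒  h_max = 2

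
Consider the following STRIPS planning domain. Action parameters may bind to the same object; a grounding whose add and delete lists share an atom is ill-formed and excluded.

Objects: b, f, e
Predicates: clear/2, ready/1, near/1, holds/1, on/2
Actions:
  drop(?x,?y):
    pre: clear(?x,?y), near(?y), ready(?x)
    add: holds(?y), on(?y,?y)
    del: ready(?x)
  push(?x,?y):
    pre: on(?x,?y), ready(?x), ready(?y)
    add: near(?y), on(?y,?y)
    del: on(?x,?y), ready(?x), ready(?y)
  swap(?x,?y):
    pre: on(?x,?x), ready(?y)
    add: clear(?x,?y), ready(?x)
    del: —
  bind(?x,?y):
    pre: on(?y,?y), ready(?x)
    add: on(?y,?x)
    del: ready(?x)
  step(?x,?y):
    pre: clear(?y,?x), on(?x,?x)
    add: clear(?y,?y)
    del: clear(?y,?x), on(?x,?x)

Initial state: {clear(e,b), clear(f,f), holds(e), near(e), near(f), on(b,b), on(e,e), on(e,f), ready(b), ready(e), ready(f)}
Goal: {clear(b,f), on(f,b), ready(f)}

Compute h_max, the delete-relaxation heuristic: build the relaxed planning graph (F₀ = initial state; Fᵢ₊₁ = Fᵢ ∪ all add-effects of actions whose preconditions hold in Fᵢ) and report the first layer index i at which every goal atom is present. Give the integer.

2

F0 = init (11 atoms)
F1 = F0 ∪ {clear(b,b), clear(b,e), clear(b,f), clear(e,e), clear(e,f), holds(f), on(b,e), on(b,f), on(e,b), on(f,f)}  (21 atoms)
F2 = F1 ∪ {clear(f,b), clear(f,e), near(b), on(f,b), on(f,e)}  (26 atoms)
goal ⊆ F2  ⇒  h_max = 2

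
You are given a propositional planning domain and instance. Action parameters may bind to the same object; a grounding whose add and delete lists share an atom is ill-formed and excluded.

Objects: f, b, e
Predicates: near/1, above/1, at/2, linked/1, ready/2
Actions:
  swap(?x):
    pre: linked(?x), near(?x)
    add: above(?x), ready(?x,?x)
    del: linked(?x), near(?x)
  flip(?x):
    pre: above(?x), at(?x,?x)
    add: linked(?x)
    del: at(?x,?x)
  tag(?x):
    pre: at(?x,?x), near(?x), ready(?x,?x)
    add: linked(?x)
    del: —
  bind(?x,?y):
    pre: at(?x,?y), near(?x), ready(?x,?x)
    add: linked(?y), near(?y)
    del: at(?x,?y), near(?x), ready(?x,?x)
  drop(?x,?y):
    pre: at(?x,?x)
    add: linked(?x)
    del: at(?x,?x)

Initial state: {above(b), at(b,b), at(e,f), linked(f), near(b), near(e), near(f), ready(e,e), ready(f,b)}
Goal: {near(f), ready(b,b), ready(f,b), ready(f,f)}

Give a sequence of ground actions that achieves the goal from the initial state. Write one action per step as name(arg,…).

swap(f); flip(b); swap(b); bind(e,f)

1. swap(f)  →  {above(b), above(f), at(b,b), at(e,f), near(b), near(e), ready(e,e), ready(f,b), ready(f,f)}
2. flip(b)  →  {above(b), above(f), at(e,f), linked(b), near(b), near(e), ready(e,e), ready(f,b), ready(f,f)}
3. swap(b)  →  {above(b), above(f), at(e,f), near(e), ready(b,b), ready(e,e), ready(f,b), ready(f,f)}
4. bind(e,f)  →  {above(b), above(f), linked(f), near(f), ready(b,b), ready(f,b), ready(f,f)}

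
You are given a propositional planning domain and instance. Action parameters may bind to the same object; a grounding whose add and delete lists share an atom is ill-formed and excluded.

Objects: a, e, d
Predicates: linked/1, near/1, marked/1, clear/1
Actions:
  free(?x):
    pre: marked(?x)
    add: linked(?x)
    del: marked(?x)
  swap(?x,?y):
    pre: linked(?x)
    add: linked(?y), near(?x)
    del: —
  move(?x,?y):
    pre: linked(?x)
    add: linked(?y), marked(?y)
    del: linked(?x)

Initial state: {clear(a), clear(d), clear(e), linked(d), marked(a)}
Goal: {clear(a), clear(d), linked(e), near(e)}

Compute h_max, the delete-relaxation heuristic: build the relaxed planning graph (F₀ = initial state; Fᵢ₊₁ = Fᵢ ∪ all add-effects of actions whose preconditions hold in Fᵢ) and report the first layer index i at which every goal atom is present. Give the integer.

F0 = init (5 atoms)
F1 = F0 ∪ {linked(a), linked(e), marked(e), near(d)}  (9 atoms)
F2 = F1 ∪ {marked(d), near(a), near(e)}  (12 atoms)
goal ⊆ F2  ⇒  h_max = 2

2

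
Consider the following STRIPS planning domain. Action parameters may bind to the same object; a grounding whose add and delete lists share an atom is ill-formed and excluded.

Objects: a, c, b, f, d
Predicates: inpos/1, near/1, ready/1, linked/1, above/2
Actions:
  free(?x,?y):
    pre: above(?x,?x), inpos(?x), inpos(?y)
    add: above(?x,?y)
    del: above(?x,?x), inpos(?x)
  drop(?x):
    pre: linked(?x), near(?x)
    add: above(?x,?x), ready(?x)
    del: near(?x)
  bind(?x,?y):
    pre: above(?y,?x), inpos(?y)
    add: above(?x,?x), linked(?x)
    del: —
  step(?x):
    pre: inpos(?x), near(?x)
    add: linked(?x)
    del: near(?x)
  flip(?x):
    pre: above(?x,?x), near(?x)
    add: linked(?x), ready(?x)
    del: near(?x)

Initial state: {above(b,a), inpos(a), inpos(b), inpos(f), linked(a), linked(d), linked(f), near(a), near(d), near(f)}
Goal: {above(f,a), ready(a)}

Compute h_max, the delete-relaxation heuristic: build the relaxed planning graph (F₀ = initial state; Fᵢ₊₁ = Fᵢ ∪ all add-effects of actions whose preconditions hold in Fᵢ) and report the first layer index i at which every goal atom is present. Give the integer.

2

F0 = init (10 atoms)
F1 = F0 ∪ {above(a,a), above(d,d), above(f,f), ready(a), ready(d), ready(f)}  (16 atoms)
F2 = F1 ∪ {above(a,b), above(a,f), above(f,a), above(f,b)}  (20 atoms)
goal ⊆ F2  ⇒  h_max = 2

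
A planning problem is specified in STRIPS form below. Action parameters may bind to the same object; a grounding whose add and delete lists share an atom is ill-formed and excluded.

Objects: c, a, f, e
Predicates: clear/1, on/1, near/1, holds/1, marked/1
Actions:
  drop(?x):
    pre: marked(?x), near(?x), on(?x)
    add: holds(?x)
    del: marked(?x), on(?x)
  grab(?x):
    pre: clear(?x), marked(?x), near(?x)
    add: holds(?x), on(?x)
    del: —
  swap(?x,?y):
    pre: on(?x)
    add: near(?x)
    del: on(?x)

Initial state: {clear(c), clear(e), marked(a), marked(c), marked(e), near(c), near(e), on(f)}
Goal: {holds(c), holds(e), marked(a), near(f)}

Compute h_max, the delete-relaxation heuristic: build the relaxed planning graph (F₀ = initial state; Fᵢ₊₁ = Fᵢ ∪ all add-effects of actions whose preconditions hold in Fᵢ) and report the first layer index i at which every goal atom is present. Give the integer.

1

F0 = init (8 atoms)
F1 = F0 ∪ {holds(c), holds(e), near(f), on(c), on(e)}  (13 atoms)
goal ⊆ F1  ⇒  h_max = 1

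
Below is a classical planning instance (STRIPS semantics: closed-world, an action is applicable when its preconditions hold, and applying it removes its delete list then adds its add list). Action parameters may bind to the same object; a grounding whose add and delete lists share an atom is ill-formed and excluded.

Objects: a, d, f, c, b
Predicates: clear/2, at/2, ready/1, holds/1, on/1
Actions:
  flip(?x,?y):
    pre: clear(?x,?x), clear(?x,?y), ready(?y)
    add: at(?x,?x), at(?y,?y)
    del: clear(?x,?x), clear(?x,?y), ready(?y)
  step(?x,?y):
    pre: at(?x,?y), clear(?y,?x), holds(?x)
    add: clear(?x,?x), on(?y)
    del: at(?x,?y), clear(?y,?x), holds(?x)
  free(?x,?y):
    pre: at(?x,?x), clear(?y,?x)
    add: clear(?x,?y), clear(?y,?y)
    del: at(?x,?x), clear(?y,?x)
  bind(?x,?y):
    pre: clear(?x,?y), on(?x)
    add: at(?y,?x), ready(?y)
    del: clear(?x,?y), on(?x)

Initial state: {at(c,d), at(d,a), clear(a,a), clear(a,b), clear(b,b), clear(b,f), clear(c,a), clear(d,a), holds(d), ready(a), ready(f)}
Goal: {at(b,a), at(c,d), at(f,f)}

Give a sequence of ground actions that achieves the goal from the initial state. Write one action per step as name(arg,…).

1. flip(a,a)  →  {at(a,a), at(c,d), at(d,a), clear(a,b), clear(b,b), clear(b,f), clear(c,a), clear(d,a), holds(d), ready(f)}
2. flip(b,f)  →  {at(a,a), at(b,b), at(c,d), at(d,a), at(f,f), clear(a,b), clear(c,a), clear(d,a), holds(d)}
3. free(a,d)  →  {at(b,b), at(c,d), at(d,a), at(f,f), clear(a,b), clear(a,d), clear(c,a), clear(d,d), holds(d)}
4. step(d,a)  →  {at(b,b), at(c,d), at(f,f), clear(a,b), clear(c,a), clear(d,d), on(a)}
5. bind(a,b)  →  {at(b,a), at(b,b), at(c,d), at(f,f), clear(c,a), clear(d,d), ready(b)}

flip(a,a); flip(b,f); free(a,d); step(d,a); bind(a,b)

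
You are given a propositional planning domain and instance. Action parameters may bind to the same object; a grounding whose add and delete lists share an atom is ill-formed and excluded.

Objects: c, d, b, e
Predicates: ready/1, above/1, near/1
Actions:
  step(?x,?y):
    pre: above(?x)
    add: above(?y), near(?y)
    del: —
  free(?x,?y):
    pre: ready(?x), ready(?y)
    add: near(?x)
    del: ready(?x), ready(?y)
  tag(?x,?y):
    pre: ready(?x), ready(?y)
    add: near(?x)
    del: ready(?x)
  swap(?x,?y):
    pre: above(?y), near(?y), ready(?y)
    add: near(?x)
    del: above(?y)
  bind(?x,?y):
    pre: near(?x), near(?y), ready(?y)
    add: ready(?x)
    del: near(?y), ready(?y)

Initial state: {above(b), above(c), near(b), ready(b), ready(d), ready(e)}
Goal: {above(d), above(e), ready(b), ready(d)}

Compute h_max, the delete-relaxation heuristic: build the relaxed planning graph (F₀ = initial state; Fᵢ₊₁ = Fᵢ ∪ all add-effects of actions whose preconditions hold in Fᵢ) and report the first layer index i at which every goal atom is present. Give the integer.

1

F0 = init (6 atoms)
F1 = F0 ∪ {above(d), above(e), near(c), near(d), near(e)}  (11 atoms)
goal ⊆ F1  ⇒  h_max = 1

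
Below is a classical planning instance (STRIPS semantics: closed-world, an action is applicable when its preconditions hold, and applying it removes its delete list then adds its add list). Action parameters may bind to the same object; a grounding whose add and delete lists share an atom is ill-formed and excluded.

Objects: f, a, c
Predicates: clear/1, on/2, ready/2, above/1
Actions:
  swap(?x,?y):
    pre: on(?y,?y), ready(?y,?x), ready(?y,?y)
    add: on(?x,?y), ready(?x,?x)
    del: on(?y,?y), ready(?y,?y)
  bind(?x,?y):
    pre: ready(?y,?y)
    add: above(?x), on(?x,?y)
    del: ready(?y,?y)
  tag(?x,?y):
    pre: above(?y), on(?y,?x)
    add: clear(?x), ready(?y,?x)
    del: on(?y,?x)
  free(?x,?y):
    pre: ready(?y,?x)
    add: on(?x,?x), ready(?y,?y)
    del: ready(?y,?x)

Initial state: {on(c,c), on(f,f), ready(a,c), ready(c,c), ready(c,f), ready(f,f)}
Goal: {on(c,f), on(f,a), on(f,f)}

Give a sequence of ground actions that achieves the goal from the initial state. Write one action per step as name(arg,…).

1. bind(c,f)  →  {above(c), on(c,c), on(c,f), on(f,f), ready(a,c), ready(c,c), ready(c,f)}
2. free(c,a)  →  {above(c), on(c,c), on(c,f), on(f,f), ready(a,a), ready(c,c), ready(c,f)}
3. bind(f,a)  →  {above(c), above(f), on(c,c), on(c,f), on(f,a), on(f,f), ready(c,c), ready(c,f)}

bind(c,f); free(c,a); bind(f,a)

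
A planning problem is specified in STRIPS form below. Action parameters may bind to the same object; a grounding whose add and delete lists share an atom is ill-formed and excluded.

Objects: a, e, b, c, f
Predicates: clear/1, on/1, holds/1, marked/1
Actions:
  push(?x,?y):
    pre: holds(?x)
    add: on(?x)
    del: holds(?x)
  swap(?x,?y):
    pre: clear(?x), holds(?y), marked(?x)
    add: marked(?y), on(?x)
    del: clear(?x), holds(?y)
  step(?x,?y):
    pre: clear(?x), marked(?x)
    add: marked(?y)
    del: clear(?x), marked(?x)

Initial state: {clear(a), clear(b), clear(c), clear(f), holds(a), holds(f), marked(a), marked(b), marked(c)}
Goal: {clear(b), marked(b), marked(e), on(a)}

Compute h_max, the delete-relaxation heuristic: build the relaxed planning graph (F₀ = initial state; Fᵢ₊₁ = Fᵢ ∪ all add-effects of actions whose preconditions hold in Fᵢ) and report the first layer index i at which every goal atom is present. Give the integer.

F0 = init (9 atoms)
F1 = F0 ∪ {marked(e), marked(f), on(a), on(b), on(c), on(f)}  (15 atoms)
goal ⊆ F1  ⇒  h_max = 1

1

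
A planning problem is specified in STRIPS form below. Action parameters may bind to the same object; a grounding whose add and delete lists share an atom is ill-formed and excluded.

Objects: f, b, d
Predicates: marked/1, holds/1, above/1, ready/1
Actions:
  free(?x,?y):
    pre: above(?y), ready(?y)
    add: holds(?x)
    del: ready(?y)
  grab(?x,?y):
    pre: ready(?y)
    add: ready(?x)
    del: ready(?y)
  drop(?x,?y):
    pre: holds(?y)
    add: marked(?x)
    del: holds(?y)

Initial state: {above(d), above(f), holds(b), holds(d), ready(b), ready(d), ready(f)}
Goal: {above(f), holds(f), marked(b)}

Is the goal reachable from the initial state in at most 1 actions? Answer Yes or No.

No

1. free(f,f)  →  {above(d), above(f), holds(b), holds(d), holds(f), ready(b), ready(d)}
2. drop(b,b)  →  {above(d), above(f), holds(d), holds(f), marked(b), ready(b), ready(d)}
optimal plan length = 2; 2 > 1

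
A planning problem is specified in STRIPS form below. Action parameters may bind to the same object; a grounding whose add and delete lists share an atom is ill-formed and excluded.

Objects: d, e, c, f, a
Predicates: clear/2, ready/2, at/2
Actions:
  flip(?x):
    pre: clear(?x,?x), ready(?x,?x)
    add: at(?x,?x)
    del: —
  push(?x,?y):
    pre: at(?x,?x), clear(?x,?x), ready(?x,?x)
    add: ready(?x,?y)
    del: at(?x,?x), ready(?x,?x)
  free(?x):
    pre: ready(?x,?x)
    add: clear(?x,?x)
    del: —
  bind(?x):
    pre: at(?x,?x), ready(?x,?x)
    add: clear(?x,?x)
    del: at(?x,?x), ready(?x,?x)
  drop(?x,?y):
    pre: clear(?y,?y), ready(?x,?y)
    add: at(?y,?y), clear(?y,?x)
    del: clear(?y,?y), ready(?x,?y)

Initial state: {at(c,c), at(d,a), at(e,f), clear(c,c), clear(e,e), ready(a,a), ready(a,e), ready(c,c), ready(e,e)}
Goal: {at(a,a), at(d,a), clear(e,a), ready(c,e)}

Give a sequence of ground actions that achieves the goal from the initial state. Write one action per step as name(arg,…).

1. push(c,e)  →  {at(d,a), at(e,f), clear(c,c), clear(e,e), ready(a,a), ready(a,e), ready(c,e), ready(e,e)}
2. free(a)  →  {at(d,a), at(e,f), clear(a,a), clear(c,c), clear(e,e), ready(a,a), ready(a,e), ready(c,e), ready(e,e)}
3. flip(a)  →  {at(a,a), at(d,a), at(e,f), clear(a,a), clear(c,c), clear(e,e), ready(a,a), ready(a,e), ready(c,e), ready(e,e)}
4. drop(a,e)  →  {at(a,a), at(d,a), at(e,e), at(e,f), clear(a,a), clear(c,c), clear(e,a), ready(a,a), ready(c,e), ready(e,e)}

push(c,e); free(a); flip(a); drop(a,e)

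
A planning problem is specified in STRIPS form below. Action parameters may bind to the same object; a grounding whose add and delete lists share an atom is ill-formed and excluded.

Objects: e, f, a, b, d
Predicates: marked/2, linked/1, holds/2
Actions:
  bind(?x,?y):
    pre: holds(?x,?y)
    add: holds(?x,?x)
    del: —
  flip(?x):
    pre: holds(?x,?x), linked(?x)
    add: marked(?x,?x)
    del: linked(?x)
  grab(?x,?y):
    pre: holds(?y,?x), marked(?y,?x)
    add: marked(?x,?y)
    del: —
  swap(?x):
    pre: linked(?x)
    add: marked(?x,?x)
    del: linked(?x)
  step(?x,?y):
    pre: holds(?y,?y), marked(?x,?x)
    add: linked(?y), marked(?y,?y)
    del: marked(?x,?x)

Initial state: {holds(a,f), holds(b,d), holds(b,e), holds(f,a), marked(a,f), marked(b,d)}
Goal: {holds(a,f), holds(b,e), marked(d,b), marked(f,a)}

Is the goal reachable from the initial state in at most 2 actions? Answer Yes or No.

Yes

1. grab(f,a)  →  {holds(a,f), holds(b,d), holds(b,e), holds(f,a), marked(a,f), marked(b,d), marked(f,a)}
2. grab(d,b)  →  {holds(a,f), holds(b,d), holds(b,e), holds(f,a), marked(a,f), marked(b,d), marked(d,b), marked(f,a)}
optimal plan length = 2; 2 ≤ 2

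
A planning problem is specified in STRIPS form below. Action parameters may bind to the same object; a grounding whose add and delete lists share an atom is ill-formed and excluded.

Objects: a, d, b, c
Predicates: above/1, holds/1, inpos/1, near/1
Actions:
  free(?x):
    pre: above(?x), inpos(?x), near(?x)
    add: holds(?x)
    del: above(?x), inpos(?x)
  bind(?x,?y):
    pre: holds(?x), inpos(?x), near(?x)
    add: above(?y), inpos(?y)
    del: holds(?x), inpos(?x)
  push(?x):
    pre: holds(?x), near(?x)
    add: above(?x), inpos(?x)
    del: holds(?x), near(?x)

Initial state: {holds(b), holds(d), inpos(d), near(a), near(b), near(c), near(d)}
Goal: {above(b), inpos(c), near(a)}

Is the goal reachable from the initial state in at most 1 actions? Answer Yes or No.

No

1. bind(d,b)  →  {above(b), holds(b), inpos(b), near(a), near(b), near(c), near(d)}
2. bind(b,c)  →  {above(b), above(c), inpos(c), near(a), near(b), near(c), near(d)}
optimal plan length = 2; 2 > 1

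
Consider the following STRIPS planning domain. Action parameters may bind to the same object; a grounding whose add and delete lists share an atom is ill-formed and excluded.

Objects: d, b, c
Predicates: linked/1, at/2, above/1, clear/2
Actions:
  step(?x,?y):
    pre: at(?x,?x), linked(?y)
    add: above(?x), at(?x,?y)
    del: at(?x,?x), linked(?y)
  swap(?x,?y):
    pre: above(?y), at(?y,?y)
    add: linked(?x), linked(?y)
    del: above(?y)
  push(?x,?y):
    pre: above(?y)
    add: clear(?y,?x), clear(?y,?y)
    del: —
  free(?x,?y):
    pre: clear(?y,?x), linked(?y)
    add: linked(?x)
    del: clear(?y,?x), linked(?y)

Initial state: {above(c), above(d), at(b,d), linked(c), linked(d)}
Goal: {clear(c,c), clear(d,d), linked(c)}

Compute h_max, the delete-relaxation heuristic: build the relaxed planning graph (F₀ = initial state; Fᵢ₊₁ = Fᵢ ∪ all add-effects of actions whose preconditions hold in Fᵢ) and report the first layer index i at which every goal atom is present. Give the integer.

1

F0 = init (5 atoms)
F1 = F0 ∪ {clear(c,b), clear(c,c), clear(c,d), clear(d,b), clear(d,c), clear(d,d)}  (11 atoms)
goal ⊆ F1  ⇒  h_max = 1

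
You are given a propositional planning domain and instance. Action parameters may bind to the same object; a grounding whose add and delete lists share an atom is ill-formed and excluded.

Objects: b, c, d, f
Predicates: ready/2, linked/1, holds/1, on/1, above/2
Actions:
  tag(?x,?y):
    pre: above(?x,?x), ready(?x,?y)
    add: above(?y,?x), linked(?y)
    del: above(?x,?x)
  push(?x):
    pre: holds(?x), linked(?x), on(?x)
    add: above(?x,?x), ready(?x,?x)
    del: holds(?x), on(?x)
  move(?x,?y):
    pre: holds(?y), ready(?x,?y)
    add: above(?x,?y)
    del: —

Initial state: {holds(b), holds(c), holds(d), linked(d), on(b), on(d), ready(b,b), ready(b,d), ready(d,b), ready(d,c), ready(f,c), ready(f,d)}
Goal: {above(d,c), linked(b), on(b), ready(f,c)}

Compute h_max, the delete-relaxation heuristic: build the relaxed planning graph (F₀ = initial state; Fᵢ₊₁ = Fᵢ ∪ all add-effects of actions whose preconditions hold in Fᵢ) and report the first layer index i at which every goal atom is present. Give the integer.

F0 = init (12 atoms)
F1 = F0 ∪ {above(b,b), above(b,d), above(d,b), above(d,c), above(d,d), above(f,c), above(f,d), ready(d,d)}  (20 atoms)
F2 = F1 ∪ {above(c,d), linked(b), linked(c)}  (23 atoms)
goal ⊆ F2  ⇒  h_max = 2

2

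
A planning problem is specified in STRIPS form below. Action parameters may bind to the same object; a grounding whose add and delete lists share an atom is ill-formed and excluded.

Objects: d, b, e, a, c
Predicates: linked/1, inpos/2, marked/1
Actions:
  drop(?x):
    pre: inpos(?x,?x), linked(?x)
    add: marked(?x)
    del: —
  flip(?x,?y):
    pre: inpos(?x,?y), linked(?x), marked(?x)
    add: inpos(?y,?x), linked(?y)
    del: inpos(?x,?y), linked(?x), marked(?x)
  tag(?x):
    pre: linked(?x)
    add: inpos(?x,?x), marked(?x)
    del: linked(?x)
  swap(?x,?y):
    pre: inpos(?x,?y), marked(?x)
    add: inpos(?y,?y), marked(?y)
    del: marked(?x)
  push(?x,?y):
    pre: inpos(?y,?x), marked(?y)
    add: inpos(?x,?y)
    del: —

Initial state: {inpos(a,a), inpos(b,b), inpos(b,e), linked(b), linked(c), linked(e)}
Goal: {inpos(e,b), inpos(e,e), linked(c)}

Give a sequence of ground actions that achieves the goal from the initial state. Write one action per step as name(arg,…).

1. drop(b)  →  {inpos(a,a), inpos(b,b), inpos(b,e), linked(b), linked(c), linked(e), marked(b)}
2. flip(b,e)  →  {inpos(a,a), inpos(b,b), inpos(e,b), linked(c), linked(e)}
3. tag(e)  →  {inpos(a,a), inpos(b,b), inpos(e,b), inpos(e,e), linked(c), marked(e)}

drop(b); flip(b,e); tag(e)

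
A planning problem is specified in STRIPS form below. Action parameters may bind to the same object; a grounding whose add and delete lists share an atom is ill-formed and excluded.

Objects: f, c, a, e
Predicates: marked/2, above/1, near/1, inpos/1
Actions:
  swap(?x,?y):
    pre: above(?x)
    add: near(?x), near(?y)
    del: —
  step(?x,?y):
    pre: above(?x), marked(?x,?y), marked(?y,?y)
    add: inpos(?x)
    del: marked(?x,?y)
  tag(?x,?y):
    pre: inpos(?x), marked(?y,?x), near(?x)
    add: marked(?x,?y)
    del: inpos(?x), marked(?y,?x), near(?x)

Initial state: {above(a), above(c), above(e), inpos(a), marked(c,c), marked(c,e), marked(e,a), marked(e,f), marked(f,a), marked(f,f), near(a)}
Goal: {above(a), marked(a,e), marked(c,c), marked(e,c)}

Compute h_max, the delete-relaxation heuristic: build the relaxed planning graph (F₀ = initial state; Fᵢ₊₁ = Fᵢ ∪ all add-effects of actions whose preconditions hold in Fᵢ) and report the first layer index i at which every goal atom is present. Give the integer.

2

F0 = init (11 atoms)
F1 = F0 ∪ {inpos(c), inpos(e), marked(a,e), marked(a,f), near(c), near(e), near(f)}  (18 atoms)
F2 = F1 ∪ {marked(e,c)}  (19 atoms)
goal ⊆ F2  ⇒  h_max = 2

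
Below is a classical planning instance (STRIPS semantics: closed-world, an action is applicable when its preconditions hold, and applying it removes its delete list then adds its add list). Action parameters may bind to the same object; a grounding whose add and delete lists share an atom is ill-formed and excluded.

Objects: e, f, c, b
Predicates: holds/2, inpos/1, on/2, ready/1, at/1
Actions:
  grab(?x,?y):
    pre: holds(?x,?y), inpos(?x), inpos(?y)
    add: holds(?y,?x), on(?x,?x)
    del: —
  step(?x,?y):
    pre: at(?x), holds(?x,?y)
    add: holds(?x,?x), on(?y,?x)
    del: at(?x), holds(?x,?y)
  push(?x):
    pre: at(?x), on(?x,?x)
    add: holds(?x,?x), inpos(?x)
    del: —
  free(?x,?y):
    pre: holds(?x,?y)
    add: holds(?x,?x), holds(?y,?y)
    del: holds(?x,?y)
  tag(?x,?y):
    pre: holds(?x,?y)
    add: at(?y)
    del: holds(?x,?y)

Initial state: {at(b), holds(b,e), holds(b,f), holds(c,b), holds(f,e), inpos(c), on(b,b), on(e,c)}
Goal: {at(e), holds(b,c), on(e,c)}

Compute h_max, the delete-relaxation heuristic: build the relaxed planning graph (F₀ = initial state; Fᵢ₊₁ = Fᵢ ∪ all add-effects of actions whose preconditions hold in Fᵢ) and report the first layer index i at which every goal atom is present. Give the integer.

2

F0 = init (8 atoms)
F1 = F0 ∪ {at(e), at(f), holds(b,b), holds(c,c), holds(e,e), holds(f,f), inpos(b), on(e,b), on(f,b)}  (17 atoms)
F2 = F1 ∪ {at(c), holds(b,c), on(c,c), on(e,f)}  (21 atoms)
goal ⊆ F2  ⇒  h_max = 2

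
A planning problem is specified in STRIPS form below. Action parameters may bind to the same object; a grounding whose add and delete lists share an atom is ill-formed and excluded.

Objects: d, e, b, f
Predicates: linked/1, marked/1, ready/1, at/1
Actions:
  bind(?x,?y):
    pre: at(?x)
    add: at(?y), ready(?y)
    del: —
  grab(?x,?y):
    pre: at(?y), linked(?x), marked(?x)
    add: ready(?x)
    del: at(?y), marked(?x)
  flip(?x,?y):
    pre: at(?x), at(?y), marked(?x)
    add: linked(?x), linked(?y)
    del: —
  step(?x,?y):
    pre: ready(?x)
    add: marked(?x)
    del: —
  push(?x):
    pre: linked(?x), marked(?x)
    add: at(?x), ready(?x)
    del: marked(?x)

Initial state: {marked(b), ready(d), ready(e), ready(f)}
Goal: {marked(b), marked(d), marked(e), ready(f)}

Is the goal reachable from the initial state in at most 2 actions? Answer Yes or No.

1. step(d,d)  →  {marked(b), marked(d), ready(d), ready(e), ready(f)}
2. step(e,d)  →  {marked(b), marked(d), marked(e), ready(d), ready(e), ready(f)}
optimal plan length = 2; 2 ≤ 2

Yes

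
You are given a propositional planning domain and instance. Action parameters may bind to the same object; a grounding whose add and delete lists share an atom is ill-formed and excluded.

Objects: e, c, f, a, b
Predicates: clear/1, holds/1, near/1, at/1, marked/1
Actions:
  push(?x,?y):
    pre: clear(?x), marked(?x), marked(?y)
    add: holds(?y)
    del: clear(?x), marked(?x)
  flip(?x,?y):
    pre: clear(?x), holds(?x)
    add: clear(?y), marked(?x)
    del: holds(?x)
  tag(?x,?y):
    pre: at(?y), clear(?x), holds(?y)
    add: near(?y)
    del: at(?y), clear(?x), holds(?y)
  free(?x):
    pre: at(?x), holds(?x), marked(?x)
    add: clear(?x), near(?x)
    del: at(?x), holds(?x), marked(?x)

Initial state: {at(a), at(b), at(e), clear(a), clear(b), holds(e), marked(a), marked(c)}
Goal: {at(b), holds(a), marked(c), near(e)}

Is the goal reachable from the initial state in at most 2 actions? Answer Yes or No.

Yes

1. push(a,a)  →  {at(a), at(b), at(e), clear(b), holds(a), holds(e), marked(c)}
2. tag(b,e)  →  {at(a), at(b), holds(a), marked(c), near(e)}
optimal plan length = 2; 2 ≤ 2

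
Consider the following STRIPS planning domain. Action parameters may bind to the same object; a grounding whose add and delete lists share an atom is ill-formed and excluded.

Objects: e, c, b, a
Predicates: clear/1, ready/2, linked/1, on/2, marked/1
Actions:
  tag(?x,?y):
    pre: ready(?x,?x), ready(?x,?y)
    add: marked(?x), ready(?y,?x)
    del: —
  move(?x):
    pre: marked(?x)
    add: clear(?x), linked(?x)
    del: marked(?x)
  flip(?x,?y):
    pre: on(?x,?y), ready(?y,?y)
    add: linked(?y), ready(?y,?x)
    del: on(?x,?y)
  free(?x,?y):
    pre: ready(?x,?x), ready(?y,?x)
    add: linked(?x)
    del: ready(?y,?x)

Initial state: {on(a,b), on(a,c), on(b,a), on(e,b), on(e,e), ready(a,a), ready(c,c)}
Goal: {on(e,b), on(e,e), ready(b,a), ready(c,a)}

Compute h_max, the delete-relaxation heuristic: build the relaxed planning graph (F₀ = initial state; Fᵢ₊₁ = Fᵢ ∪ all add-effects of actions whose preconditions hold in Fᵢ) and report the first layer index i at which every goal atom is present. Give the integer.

2

F0 = init (7 atoms)
F1 = F0 ∪ {linked(a), linked(c), marked(a), marked(c), ready(a,b), ready(c,a)}  (13 atoms)
F2 = F1 ∪ {clear(a), clear(c), ready(a,c), ready(b,a)}  (17 atoms)
goal ⊆ F2  ⇒  h_max = 2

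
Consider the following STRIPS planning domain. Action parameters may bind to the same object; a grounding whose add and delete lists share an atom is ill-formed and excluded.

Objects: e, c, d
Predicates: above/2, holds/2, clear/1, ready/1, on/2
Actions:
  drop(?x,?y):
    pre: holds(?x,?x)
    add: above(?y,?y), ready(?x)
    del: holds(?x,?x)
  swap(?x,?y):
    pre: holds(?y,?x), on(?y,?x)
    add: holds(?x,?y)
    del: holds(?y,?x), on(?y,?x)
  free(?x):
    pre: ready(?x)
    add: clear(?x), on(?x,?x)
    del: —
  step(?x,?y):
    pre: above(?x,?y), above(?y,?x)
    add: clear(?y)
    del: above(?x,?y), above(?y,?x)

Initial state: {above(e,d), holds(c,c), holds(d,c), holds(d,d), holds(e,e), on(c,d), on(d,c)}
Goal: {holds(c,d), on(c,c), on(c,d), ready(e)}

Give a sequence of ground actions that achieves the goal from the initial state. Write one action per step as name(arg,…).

drop(e,e); drop(c,e); swap(c,d); free(c)

1. drop(e,e)  →  {above(e,d), above(e,e), holds(c,c), holds(d,c), holds(d,d), on(c,d), on(d,c), ready(e)}
2. drop(c,e)  →  {above(e,d), above(e,e), holds(d,c), holds(d,d), on(c,d), on(d,c), ready(c), ready(e)}
3. swap(c,d)  →  {above(e,d), above(e,e), holds(c,d), holds(d,d), on(c,d), ready(c), ready(e)}
4. free(c)  →  {above(e,d), above(e,e), clear(c), holds(c,d), holds(d,d), on(c,c), on(c,d), ready(c), ready(e)}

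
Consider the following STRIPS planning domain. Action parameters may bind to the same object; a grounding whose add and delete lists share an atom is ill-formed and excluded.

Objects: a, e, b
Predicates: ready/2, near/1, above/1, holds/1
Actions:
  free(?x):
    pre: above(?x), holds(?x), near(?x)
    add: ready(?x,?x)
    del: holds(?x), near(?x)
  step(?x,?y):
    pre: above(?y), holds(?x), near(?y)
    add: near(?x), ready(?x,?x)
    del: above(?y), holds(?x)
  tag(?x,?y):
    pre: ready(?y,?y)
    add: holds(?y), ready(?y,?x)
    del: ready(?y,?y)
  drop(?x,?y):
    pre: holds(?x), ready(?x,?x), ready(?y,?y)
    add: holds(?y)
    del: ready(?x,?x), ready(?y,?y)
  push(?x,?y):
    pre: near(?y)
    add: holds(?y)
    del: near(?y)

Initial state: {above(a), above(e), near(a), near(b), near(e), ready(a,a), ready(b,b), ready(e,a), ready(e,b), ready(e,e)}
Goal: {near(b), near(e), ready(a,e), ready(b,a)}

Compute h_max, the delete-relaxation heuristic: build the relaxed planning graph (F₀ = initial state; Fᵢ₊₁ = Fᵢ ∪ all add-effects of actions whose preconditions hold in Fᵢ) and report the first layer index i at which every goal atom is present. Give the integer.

F0 = init (10 atoms)
F1 = F0 ∪ {holds(a), holds(b), holds(e), ready(a,b), ready(a,e), ready(b,a), ready(b,e)}  (17 atoms)
goal ⊆ F1  ⇒  h_max = 1

1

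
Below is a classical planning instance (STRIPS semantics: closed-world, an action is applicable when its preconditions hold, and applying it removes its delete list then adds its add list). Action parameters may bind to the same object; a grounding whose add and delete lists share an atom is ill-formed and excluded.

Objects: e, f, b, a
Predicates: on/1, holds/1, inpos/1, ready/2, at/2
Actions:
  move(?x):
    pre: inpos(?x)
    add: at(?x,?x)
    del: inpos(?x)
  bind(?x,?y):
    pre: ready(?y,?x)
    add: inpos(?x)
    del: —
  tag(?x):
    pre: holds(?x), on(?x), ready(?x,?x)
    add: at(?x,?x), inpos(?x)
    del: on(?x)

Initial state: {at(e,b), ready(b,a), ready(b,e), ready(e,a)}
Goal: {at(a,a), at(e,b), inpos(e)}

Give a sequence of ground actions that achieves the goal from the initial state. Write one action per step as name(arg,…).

bind(e,b); bind(a,e); move(a)

1. bind(e,b)  →  {at(e,b), inpos(e), ready(b,a), ready(b,e), ready(e,a)}
2. bind(a,e)  →  {at(e,b), inpos(a), inpos(e), ready(b,a), ready(b,e), ready(e,a)}
3. move(a)  →  {at(a,a), at(e,b), inpos(e), ready(b,a), ready(b,e), ready(e,a)}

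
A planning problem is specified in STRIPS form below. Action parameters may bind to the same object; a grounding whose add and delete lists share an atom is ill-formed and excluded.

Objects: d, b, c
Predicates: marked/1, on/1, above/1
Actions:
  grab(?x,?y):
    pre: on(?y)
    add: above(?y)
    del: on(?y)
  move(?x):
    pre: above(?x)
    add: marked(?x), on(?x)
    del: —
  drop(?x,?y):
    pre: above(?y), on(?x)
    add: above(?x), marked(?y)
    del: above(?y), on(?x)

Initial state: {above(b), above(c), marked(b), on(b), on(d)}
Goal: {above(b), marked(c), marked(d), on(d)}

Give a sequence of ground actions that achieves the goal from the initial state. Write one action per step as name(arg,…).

1. drop(d,c)  →  {above(b), above(d), marked(b), marked(c), on(b)}
2. move(d)  →  {above(b), above(d), marked(b), marked(c), marked(d), on(b), on(d)}

drop(d,c); move(d)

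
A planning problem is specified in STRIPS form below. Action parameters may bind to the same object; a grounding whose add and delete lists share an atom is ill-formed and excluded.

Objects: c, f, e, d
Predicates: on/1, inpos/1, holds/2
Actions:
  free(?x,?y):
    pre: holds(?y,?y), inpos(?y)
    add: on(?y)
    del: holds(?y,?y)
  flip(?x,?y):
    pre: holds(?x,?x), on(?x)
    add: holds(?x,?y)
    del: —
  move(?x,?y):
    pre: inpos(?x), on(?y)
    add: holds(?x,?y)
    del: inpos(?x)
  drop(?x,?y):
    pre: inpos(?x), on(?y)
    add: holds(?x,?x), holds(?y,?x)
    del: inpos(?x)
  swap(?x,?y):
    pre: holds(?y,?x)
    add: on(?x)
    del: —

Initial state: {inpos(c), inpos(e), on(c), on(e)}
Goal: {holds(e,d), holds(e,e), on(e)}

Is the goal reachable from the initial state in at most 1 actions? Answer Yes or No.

1. move(e,e)  →  {holds(e,e), inpos(c), on(c), on(e)}
2. flip(e,d)  →  {holds(e,d), holds(e,e), inpos(c), on(c), on(e)}
optimal plan length = 2; 2 > 1

No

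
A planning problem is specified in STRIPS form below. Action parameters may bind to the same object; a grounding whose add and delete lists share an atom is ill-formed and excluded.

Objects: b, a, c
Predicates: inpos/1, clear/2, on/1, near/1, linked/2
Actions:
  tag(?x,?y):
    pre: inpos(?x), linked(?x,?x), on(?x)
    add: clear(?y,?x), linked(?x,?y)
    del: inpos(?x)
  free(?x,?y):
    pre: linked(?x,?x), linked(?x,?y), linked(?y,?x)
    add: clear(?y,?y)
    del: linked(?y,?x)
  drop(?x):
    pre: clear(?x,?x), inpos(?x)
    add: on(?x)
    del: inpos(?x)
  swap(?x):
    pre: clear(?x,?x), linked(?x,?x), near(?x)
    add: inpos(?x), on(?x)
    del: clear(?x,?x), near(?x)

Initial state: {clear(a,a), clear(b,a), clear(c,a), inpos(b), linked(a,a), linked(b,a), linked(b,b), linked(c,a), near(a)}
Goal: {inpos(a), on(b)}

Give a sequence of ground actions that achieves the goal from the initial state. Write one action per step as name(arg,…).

1. free(b,b)  →  {clear(a,a), clear(b,a), clear(b,b), clear(c,a), inpos(b), linked(a,a), linked(b,a), linked(c,a), near(a)}
2. drop(b)  →  {clear(a,a), clear(b,a), clear(b,b), clear(c,a), linked(a,a), linked(b,a), linked(c,a), near(a), on(b)}
3. swap(a)  →  {clear(b,a), clear(b,b), clear(c,a), inpos(a), linked(a,a), linked(b,a), linked(c,a), on(a), on(b)}

free(b,b); drop(b); swap(a)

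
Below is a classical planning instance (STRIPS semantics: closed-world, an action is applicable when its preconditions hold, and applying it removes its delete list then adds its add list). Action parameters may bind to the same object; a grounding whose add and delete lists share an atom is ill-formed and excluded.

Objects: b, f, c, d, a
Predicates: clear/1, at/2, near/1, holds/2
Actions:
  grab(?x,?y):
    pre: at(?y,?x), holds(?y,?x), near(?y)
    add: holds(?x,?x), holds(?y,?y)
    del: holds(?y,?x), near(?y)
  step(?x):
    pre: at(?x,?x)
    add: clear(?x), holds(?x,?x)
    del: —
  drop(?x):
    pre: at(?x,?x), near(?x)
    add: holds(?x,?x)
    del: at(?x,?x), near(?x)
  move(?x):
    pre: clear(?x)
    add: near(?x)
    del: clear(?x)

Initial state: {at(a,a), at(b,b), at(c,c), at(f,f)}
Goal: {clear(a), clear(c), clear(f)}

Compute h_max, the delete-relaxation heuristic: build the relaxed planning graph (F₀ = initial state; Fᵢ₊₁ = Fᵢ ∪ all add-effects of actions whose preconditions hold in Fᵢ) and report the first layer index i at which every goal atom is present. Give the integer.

1

F0 = init (4 atoms)
F1 = F0 ∪ {clear(a), clear(b), clear(c), clear(f), holds(a,a), holds(b,b), holds(c,c), holds(f,f)}  (12 atoms)
goal ⊆ F1  ⇒  h_max = 1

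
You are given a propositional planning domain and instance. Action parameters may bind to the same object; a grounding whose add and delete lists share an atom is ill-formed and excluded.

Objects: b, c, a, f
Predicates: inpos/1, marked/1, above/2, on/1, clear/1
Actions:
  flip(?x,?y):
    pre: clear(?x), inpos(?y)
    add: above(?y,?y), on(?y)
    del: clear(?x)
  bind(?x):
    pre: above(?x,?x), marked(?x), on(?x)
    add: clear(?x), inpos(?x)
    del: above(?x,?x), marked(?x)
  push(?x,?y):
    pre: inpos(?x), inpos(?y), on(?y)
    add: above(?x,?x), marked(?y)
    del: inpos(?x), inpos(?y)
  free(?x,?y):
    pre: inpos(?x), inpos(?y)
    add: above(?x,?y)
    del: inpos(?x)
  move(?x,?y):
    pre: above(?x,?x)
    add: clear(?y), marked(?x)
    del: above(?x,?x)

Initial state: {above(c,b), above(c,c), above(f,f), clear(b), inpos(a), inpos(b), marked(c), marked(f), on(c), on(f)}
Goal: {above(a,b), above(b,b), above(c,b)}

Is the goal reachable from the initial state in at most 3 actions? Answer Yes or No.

1. flip(b,b)  →  {above(b,b), above(c,b), above(c,c), above(f,f), inpos(a), inpos(b), marked(c), marked(f), on(b), on(c), on(f)}
2. free(a,b)  →  {above(a,b), above(b,b), above(c,b), above(c,c), above(f,f), inpos(b), marked(c), marked(f), on(b), on(c), on(f)}
optimal plan length = 2; 2 ≤ 3

Yes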